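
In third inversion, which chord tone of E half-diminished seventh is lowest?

E half-diminished seventh is E–G–Bb–D. Third inversion places the seventh in the bass: D.

D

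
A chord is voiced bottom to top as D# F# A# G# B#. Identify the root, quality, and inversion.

G# dominant ninth, second inversion

The distinct note names are D#, F#, A#, G#, B#. Stacked in thirds they read G#–B#–D#–F#–A#, which is a dominant ninth chord on G#.
With the fifth (D#) in the bass, the chord is in second inversion.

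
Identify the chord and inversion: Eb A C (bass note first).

A diminished, second inversion

The pitch classes Eb, A, C arrange in thirds as A–C–Eb: an A diminished triad.
With the fifth (Eb) in the bass, the chord is in second inversion (figured bass 6/4).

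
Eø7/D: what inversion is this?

Eø7/D means E half-diminished seventh with D in the bass. D is the seventh of E half-diminished seventh (E–G–Bb–D), so this is third inversion.

third inversion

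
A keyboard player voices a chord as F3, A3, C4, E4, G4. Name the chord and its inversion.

The pitch classes F, A, C, E, G arrange in thirds as F–A–C–E–G: an F major ninth chord.
With the root (F) in the bass, the chord is in root position.

F major ninth, root position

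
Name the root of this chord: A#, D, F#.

Reordering A#, D, F# into stacked thirds gives D–F#–A#; the bottom of that stack, D, is the root.

D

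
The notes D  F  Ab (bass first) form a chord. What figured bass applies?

The notes D, F, Ab stack in thirds as D–F–Ab — a D diminished triad. The bass D is the root, so this is root position: figured 5/3.

5/3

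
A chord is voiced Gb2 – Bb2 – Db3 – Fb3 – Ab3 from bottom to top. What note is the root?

Gb

Gb, Bb, Db, Fb, Ab are the tones of a Gb dominant ninth chord (Gb–Bb–Db–Fb–Ab), making Gb the root.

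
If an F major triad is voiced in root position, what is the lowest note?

F major is F–A–C. Root position places the root in the bass: F.

F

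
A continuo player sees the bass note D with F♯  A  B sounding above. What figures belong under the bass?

6/5

The notes D, F#, A, B stack in thirds as B–D–F#–A — a B minor seventh chord. The bass D is the third, so this is first inversion: figured 6/5.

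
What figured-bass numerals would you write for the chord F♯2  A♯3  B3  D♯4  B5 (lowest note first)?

The notes F#, A#, B, D# stack in thirds as B–D#–F#–A# — a B major seventh chord. The bass F# is the fifth, so this is second inversion: figured 4/3.

4/3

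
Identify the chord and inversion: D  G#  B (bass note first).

G# diminished, second inversion

Reducing to letter names: D, G#, B. These stack in thirds as G#–B–D — a G# diminished triad.
D is the fifth of G# diminished; fifth in the bass means second inversion (figured bass 6/4).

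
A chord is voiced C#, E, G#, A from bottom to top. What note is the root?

Reordering C#, E, G#, A into stacked thirds gives A–C#–E–G#; the bottom of that stack, A, is the root.

A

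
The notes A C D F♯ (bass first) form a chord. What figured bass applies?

4/3

The notes A, C, D, F# stack in thirds as D–F#–A–C — a D dominant seventh chord. The bass A is the fifth, so this is second inversion: figured 4/3.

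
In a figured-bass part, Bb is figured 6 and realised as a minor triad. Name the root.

G

The figures 6 mean the third of the chord is in the bass. If Bb is the third of a minor triad, the root is G (chord tones G–Bb–D).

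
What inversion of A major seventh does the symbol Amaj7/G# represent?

third inversion

Amaj7/G# means A major seventh with G# in the bass. G# is the seventh of A major seventh (A–C#–E–G#), so this is third inversion.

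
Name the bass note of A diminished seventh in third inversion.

Gb

The seventh of A diminished seventh (A–C–Eb–Gb) is Gb; that is the bass in third inversion.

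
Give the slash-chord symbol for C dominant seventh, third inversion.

Third inversion of C dominant seventh has the seventh (Bb) in the bass. As a slash chord: C7/Bb.

C7/Bb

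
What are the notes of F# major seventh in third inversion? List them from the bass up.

E#, F#, A#, C#

Spelling F# major seventh: F#–A#–C#–E#. In third inversion the seventh is bass, giving E#, F#, A#, C# from the bottom.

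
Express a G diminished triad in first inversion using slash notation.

First inversion of G diminished has the third (Bb) in the bass. As a slash chord: Gdim/Bb.

Gdim/Bb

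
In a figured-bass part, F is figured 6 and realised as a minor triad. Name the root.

D

The figures 6 mean the third of the chord is in the bass. If F is the third of a minor triad, the root is D (chord tones D–F–A).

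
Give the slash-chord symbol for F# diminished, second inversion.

Second inversion of F# diminished has the fifth (C) in the bass. As a slash chord: F#dim/C.

F#dim/C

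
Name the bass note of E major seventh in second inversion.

E major seventh is E–G#–B–D#. Second inversion places the fifth in the bass: B.

B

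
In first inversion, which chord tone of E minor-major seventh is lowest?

In first inversion the third is lowest. For E minor-major seventh (E–G–B–D#) that is G.

G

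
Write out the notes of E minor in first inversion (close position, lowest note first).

G, B, E

The chord tones are E–G–B. With the third (G) lowest for first inversion: G, B, E.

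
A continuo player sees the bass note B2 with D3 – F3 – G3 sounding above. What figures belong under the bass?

6/5

The notes B, D, F, G stack in thirds as G–B–D–F — a G dominant seventh chord. The bass B is the third, so this is first inversion: figured 6/5.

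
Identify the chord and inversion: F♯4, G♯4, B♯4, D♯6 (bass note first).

The pitch classes F#, G#, B#, D# arrange in thirds as G#–B#–D#–F#: a G# dominant seventh chord.
F# is the seventh of G# dominant seventh; seventh in the bass means third inversion (figured bass 4/2).

G# dominant seventh, third inversion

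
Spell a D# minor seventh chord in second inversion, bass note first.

A#, C#, D#, F#

Spelling D# minor seventh: D#–F#–A#–C#. In second inversion the fifth is bass, giving A#, C#, D#, F# from the bottom.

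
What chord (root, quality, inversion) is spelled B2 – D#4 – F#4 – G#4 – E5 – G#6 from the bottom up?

E major ninth, second inversion

Reducing to letter names: B, D#, F#, G#, E. These stack in thirds as E–G#–B–D#–F# — an E major ninth chord.
B is the fifth of E major ninth; fifth in the bass means second inversion.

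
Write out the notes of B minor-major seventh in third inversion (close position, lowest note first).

B minor-major seventh is B–D–F#–A#. Third inversion puts the seventh (A#) in the bass, with the remaining tones above: A#, B, D, F#.

A#, B, D, F#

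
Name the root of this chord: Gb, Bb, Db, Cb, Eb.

The distinct letter names are Gb, Bb, Db, Cb, Eb. Arranged as a stack of thirds they read Cb–Eb–Gb–Bb–Db, so Cb is the root (a Cb major ninth chord).

Cb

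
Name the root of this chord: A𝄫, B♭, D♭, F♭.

Reordering Abb, Bb, Db, Fb into stacked thirds gives Bb–Db–Fb–Abb; the bottom of that stack, Bb, is the root.

Bb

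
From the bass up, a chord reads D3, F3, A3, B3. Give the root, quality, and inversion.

Reducing to letter names: D, F, A, B. These stack in thirds as B–D–F–A — a B half-diminished seventh chord.
D is the third of B half-diminished seventh; third in the bass means first inversion (figured bass 6/5).

B half-diminished seventh, first inversion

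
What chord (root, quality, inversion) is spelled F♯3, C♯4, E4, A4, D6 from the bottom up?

D major ninth, first inversion

The distinct note names are F#, C#, E, A, D. Stacked in thirds they read D–F#–A–C#–E, which is a major ninth chord on D.
The lowest note is F#, the third of the chord, so this is first inversion.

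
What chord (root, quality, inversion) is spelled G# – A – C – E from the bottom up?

A minor-major seventh, third inversion

The distinct note names are G#, A, C, E. Stacked in thirds they read A–C–E–G#, which is a minor-major seventh chord on A.
The lowest note is G#, the seventh of the chord, so this is third inversion (figured bass 4/2).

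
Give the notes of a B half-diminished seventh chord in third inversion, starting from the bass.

A, B, D, F

Spelling B half-diminished seventh: B–D–F–A. In third inversion the seventh is bass, giving A, B, D, F from the bottom.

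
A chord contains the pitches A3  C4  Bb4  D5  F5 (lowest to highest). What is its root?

Bb

The distinct letter names are A, C, Bb, D, F. Arranged as a stack of thirds they read Bb–D–F–A–C, so Bb is the root (a Bb major ninth chord).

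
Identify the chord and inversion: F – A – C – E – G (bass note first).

The pitch classes F, A, C, E, G arrange in thirds as F–A–C–E–G: an F major ninth chord.
F is the root of F major ninth; root in the bass means root position.

F major ninth, root position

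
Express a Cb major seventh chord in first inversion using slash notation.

Cbmaj7/Eb

First inversion of Cb major seventh has the third (Eb) in the bass. As a slash chord: Cbmaj7/Eb.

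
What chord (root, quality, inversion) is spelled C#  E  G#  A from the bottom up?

A major seventh, first inversion

The pitch classes C#, E, G#, A arrange in thirds as A–C#–E–G#: an A major seventh chord.
C# is the third of A major seventh; third in the bass means first inversion (figured bass 6/5).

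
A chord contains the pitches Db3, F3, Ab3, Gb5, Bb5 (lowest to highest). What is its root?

Db, F, Ab, Gb, Bb are the tones of a Gb major ninth chord (Gb–Bb–Db–F–Ab), making Gb the root.

Gb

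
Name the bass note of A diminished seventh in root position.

A

In root position the root is lowest. For A diminished seventh (A–C–Eb–Gb) that is A.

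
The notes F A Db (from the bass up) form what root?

Reordering F, A, Db into stacked thirds gives Db–F–A; the bottom of that stack, Db, is the root.

Db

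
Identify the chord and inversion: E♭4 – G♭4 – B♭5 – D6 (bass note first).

The distinct note names are Eb, Gb, Bb, D. Stacked in thirds they read Eb–Gb–Bb–D, which is a minor-major seventh chord on Eb.
Eb is the root of Eb minor-major seventh; root in the bass means root position (figured bass 7).

Eb minor-major seventh, root position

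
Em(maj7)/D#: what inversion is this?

Em(maj7)/D# means E minor-major seventh with D# in the bass. D# is the seventh of E minor-major seventh (E–G–B–D#), so this is third inversion.

third inversion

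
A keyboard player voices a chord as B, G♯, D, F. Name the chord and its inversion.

Reducing to letter names: B, G#, D, F. These stack in thirds as G#–B–D–F — a G# diminished seventh chord.
B is the third of G# diminished seventh; third in the bass means first inversion (figured bass 6/5).

G# diminished seventh, first inversion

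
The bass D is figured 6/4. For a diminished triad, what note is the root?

G#

The figures 6/4 mean the fifth of the chord is in the bass. If D is the fifth of a diminished triad, the root is G# (chord tones G#–B–D).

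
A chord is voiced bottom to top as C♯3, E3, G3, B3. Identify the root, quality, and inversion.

The distinct note names are C#, E, G, B. Stacked in thirds they read C#–E–G–B, which is a half-diminished seventh chord on C#.
C# is the root of C# half-diminished seventh; root in the bass means root position (figured bass 7).

C# half-diminished seventh, root position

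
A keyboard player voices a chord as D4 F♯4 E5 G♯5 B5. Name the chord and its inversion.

The distinct note names are D, F#, E, G#, B. Stacked in thirds they read E–G#–B–D–F#, which is a dominant ninth chord on E.
The lowest note is D, the seventh of the chord, so this is third inversion.

E dominant ninth, third inversion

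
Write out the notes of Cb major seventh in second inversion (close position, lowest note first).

Gb, Bb, Cb, Eb

Spelling Cb major seventh: Cb–Eb–Gb–Bb. In second inversion the fifth is bass, giving Gb, Bb, Cb, Eb from the bottom.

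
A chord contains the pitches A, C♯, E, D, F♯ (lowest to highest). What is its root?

The distinct letter names are A, C#, E, D, F#. Arranged as a stack of thirds they read D–F#–A–C#–E, so D is the root (a D major ninth chord).

D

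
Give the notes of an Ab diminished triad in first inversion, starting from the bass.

The chord tones are Ab–Cb–Ebb. With the third (Cb) lowest for first inversion: Cb, Ebb, Ab.

Cb, Ebb, Ab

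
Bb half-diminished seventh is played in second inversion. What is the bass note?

The fifth of Bb half-diminished seventh (Bb–Db–Fb–Ab) is Fb; that is the bass in second inversion.

Fb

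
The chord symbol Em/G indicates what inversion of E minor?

Em/G means E minor with G in the bass. G is the third of E minor (E–G–B), so this is first inversion.

first inversion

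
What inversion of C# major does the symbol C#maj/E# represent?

first inversion

C#maj/E# means C# major with E# in the bass. E# is the third of C# major (C#–E#–G#), so this is first inversion.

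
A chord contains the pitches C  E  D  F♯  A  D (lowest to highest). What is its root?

D

Reordering C, E, D, F#, A into stacked thirds gives D–F#–A–C–E; the bottom of that stack, D, is the root.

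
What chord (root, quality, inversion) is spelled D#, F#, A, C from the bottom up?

The distinct note names are D#, F#, A, C. Stacked in thirds they read D#–F#–A–C, which is a diminished seventh chord on D#.
The lowest note is D#, the root of the chord, so this is root position (figured bass 7).

D# diminished seventh, root position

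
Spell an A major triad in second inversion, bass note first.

A major is A–C#–E. Second inversion puts the fifth (E) in the bass, with the remaining tones above: E, A, C#.

E, A, C#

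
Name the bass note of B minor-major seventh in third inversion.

A#

In third inversion the seventh is lowest. For B minor-major seventh (B–D–F#–A#) that is A#.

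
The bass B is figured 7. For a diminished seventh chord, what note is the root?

B

The figures 7 mean the root of the chord is in the bass. If B is the root of a diminished seventh chord, the root is B (chord tones B–D–F–Ab).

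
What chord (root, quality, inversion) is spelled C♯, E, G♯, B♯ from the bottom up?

C# minor-major seventh, root position

Reducing to letter names: C#, E, G#, B#. These stack in thirds as C#–E–G#–B# — a C# minor-major seventh chord.
The lowest note is C#, the root of the chord, so this is root position (figured bass 7).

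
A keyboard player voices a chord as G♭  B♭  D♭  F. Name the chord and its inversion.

The distinct note names are Gb, Bb, Db, F. Stacked in thirds they read Gb–Bb–Db–F, which is a major seventh chord on Gb.
With the root (Gb) in the bass, the chord is in root position (figured bass 7).

Gb major seventh, root position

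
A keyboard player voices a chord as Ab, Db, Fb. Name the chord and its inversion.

The distinct note names are Ab, Db, Fb. Stacked in thirds they read Db–Fb–Ab, which is a minor triad on Db.
With the fifth (Ab) in the bass, the chord is in second inversion (figured bass 6/4).

Db minor, second inversion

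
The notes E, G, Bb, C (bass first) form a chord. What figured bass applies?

The notes E, G, Bb, C stack in thirds as C–E–G–Bb — a C dominant seventh chord. The bass E is the third, so this is first inversion: figured 6/5.

6/5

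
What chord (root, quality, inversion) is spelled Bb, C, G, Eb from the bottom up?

Reducing to letter names: Bb, C, G, Eb. These stack in thirds as C–Eb–G–Bb — a C minor seventh chord.
Bb is the seventh of C minor seventh; seventh in the bass means third inversion (figured bass 4/2).

C minor seventh, third inversion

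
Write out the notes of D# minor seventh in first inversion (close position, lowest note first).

The chord tones are D#–F#–A#–C#. With the third (F#) lowest for first inversion: F#, A#, C#, D#.

F#, A#, C#, D#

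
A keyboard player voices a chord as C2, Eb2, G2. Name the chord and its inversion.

C minor, root position

The distinct note names are C, Eb, G. Stacked in thirds they read C–Eb–G, which is a minor triad on C.
C is the root of C minor; root in the bass means root position (figured bass 5/3).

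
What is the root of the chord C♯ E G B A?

A

Reordering C#, E, G, B, A into stacked thirds gives A–C#–E–G–B; the bottom of that stack, A, is the root.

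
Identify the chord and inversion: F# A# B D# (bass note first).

The pitch classes F#, A#, B, D# arrange in thirds as B–D#–F#–A#: a B major seventh chord.
With the fifth (F#) in the bass, the chord is in second inversion (figured bass 4/3).

B major seventh, second inversion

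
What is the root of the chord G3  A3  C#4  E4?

Reordering G, A, C#, E into stacked thirds gives A–C#–E–G; the bottom of that stack, A, is the root.

A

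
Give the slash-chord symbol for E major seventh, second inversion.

Second inversion of E major seventh has the fifth (B) in the bass. As a slash chord: Emaj7/B.

Emaj7/B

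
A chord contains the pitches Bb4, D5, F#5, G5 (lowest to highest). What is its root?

G

Reordering Bb, D, F#, G into stacked thirds gives G–Bb–D–F#; the bottom of that stack, G, is the root.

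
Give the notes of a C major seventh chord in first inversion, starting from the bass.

C major seventh is C–E–G–B. First inversion puts the third (E) in the bass, with the remaining tones above: E, G, B, C.

E, G, B, C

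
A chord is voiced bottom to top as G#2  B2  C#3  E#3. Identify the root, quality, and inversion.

C# dominant seventh, second inversion

The distinct note names are G#, B, C#, E#. Stacked in thirds they read C#–E#–G#–B, which is a dominant seventh chord on C#.
With the fifth (G#) in the bass, the chord is in second inversion (figured bass 4/3).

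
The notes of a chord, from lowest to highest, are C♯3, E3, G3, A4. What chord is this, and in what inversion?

The pitch classes C#, E, G, A arrange in thirds as A–C#–E–G: an A dominant seventh chord.
The lowest note is C#, the third of the chord, so this is first inversion (figured bass 6/5).

A dominant seventh, first inversion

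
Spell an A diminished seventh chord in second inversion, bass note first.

Eb, Gb, A, C

Spelling A diminished seventh: A–C–Eb–Gb. In second inversion the fifth is bass, giving Eb, Gb, A, C from the bottom.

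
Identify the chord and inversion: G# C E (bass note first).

C augmented, second inversion

The distinct note names are G#, C, E. Stacked in thirds they read C–E–G#, which is an augmented triad on C.
G# is the fifth of C augmented; fifth in the bass means second inversion (figured bass 6/4).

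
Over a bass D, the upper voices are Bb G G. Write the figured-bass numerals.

6/4

The notes D, Bb, G stack in thirds as G–Bb–D — a G minor triad. The bass D is the fifth, so this is second inversion: figured 6/4.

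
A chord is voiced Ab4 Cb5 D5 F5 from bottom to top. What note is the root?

The distinct letter names are Ab, Cb, D, F. Arranged as a stack of thirds they read D–F–Ab–Cb, so D is the root (a D diminished seventh chord).

D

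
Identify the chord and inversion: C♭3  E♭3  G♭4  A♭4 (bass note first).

Ab minor seventh, first inversion

The pitch classes Cb, Eb, Gb, Ab arrange in thirds as Ab–Cb–Eb–Gb: an Ab minor seventh chord.
With the third (Cb) in the bass, the chord is in first inversion (figured bass 6/5).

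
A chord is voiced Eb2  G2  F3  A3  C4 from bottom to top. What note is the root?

F

Reordering Eb, G, F, A, C into stacked thirds gives F–A–C–Eb–G; the bottom of that stack, F, is the root.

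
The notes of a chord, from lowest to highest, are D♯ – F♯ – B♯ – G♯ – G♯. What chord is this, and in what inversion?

Reducing to letter names: D#, F#, B#, G#. These stack in thirds as G#–B#–D#–F# — a G# dominant seventh chord.
The lowest note is D#, the fifth of the chord, so this is second inversion (figured bass 4/3).

G# dominant seventh, second inversion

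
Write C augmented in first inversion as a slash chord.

First inversion of C augmented has the third (E) in the bass. As a slash chord: Caug/E.

Caug/E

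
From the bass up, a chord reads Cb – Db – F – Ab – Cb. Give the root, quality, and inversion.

The distinct note names are Cb, Db, F, Ab. Stacked in thirds they read Db–F–Ab–Cb, which is a dominant seventh chord on Db.
The lowest note is Cb, the seventh of the chord, so this is third inversion (figured bass 4/2).

Db dominant seventh, third inversion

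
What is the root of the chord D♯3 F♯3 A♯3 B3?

B

Reordering D#, F#, A#, B into stacked thirds gives B–D#–F#–A#; the bottom of that stack, B, is the root.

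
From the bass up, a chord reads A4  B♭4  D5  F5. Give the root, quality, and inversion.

The pitch classes A, Bb, D, F arrange in thirds as Bb–D–F–A: a Bb major seventh chord.
With the seventh (A) in the bass, the chord is in third inversion (figured bass 4/2).

Bb major seventh, third inversion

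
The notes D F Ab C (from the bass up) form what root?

D, F, Ab, C are the tones of a D half-diminished seventh chord (D–F–Ab–C), making D the root.

D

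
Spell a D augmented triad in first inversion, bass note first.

D augmented is D–F#–A#. First inversion puts the third (F#) in the bass, with the remaining tones above: F#, A#, D.

F#, A#, D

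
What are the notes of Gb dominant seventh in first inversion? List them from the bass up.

Bb, Db, Fb, Gb

Gb dominant seventh is Gb–Bb–Db–Fb. First inversion puts the third (Bb) in the bass, with the remaining tones above: Bb, Db, Fb, Gb.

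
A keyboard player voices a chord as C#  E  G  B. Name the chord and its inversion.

The pitch classes C#, E, G, B arrange in thirds as C#–E–G–B: a C# half-diminished seventh chord.
With the root (C#) in the bass, the chord is in root position (figured bass 7).

C# half-diminished seventh, root position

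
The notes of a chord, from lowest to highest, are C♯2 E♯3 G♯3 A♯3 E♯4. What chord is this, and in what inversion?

Reducing to letter names: C#, E#, G#, A#. These stack in thirds as A#–C#–E#–G# — an A# minor seventh chord.
With the third (C#) in the bass, the chord is in first inversion (figured bass 6/5).

A# minor seventh, first inversion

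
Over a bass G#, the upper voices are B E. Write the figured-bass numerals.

6

The notes G#, B, E stack in thirds as E–G#–B — an E major triad. The bass G# is the third, so this is first inversion: figured 6.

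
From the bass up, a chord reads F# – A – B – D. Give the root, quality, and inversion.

The pitch classes F#, A, B, D arrange in thirds as B–D–F#–A: a B minor seventh chord.
The lowest note is F#, the fifth of the chord, so this is second inversion (figured bass 4/3).

B minor seventh, second inversion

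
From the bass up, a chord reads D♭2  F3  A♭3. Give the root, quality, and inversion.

Db major, root position

The distinct note names are Db, F, Ab. Stacked in thirds they read Db–F–Ab, which is a major triad on Db.
The lowest note is Db, the root of the chord, so this is root position (figured bass 5/3).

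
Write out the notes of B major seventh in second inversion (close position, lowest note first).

F#, A#, B, D#

Spelling B major seventh: B–D#–F#–A#. In second inversion the fifth is bass, giving F#, A#, B, D# from the bottom.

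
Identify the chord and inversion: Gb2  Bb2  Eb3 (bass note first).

Eb minor, first inversion

The pitch classes Gb, Bb, Eb arrange in thirds as Eb–Gb–Bb: an Eb minor triad.
The lowest note is Gb, the third of the chord, so this is first inversion (figured bass 6).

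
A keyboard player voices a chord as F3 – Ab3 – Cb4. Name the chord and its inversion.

The pitch classes F, Ab, Cb arrange in thirds as F–Ab–Cb: an F diminished triad.
The lowest note is F, the root of the chord, so this is root position (figured bass 5/3).

F diminished, root position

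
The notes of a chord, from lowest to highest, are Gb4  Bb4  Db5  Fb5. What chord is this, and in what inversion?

The pitch classes Gb, Bb, Db, Fb arrange in thirds as Gb–Bb–Db–Fb: a Gb dominant seventh chord.
With the root (Gb) in the bass, the chord is in root position (figured bass 7).

Gb dominant seventh, root position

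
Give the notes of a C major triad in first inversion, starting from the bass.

E, G, C

The chord tones are C–E–G. With the third (E) lowest for first inversion: E, G, C.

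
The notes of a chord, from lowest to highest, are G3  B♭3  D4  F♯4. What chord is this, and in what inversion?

G minor-major seventh, root position

The pitch classes G, Bb, D, F# arrange in thirds as G–Bb–D–F#: a G minor-major seventh chord.
With the root (G) in the bass, the chord is in root position (figured bass 7).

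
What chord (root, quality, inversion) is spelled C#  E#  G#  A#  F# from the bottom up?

F# major ninth, second inversion

Reducing to letter names: C#, E#, G#, A#, F#. These stack in thirds as F#–A#–C#–E#–G# — an F# major ninth chord.
C# is the fifth of F# major ninth; fifth in the bass means second inversion.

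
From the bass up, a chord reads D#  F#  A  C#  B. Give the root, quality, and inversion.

B dominant ninth, first inversion

Reducing to letter names: D#, F#, A, C#, B. These stack in thirds as B–D#–F#–A–C# — a B dominant ninth chord.
With the third (D#) in the bass, the chord is in first inversion.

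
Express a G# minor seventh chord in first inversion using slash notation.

First inversion of G# minor seventh has the third (B) in the bass. As a slash chord: G#m7/B.

G#m7/B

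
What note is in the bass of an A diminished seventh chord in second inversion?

Eb

A diminished seventh is A–C–Eb–Gb. Second inversion places the fifth in the bass: Eb.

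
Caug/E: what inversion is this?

Caug/E means C augmented with E in the bass. E is the third of C augmented (C–E–G#), so this is first inversion.

first inversion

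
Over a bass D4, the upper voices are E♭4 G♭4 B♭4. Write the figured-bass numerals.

4/2

The notes D, Eb, Gb, Bb stack in thirds as Eb–Gb–Bb–D — an Eb minor-major seventh chord. The bass D is the seventh, so this is third inversion: figured 4/2.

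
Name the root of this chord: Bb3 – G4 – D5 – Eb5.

Eb

The distinct letter names are Bb, G, D, Eb. Arranged as a stack of thirds they read Eb–G–Bb–D, so Eb is the root (an Eb major seventh chord).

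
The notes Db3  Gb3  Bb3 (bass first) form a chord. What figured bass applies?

The notes Db, Gb, Bb stack in thirds as Gb–Bb–Db — a Gb major triad. The bass Db is the fifth, so this is second inversion: figured 6/4.

6/4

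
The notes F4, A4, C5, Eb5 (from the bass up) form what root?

F

F, A, C, Eb are the tones of an F dominant seventh chord (F–A–C–Eb), making F the root.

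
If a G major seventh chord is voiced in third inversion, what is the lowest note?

In third inversion the seventh is lowest. For G major seventh (G–B–D–F#) that is F#.

F#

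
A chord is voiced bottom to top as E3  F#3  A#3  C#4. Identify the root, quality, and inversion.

Reducing to letter names: E, F#, A#, C#. These stack in thirds as F#–A#–C#–E — an F# dominant seventh chord.
The lowest note is E, the seventh of the chord, so this is third inversion (figured bass 4/2).

F# dominant seventh, third inversion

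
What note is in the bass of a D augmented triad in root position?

D

In root position the root is lowest. For D augmented (D–F#–A#) that is D.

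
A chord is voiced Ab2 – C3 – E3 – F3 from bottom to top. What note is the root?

The distinct letter names are Ab, C, E, F. Arranged as a stack of thirds they read F–Ab–C–E, so F is the root (an F minor-major seventh chord).

F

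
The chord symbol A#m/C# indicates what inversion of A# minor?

A#m/C# means A# minor with C# in the bass. C# is the third of A# minor (A#–C#–E#), so this is first inversion.

first inversion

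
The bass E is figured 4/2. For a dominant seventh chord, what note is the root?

F#

The figures 4/2 mean the seventh of the chord is in the bass. If E is the seventh of a dominant seventh chord, the root is F# (chord tones F#–A#–C#–E).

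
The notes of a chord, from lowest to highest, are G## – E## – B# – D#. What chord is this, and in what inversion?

Reducing to letter names: G##, E##, B#, D#. These stack in thirds as E##–G##–B#–D# — an E## diminished seventh chord.
With the third (G##) in the bass, the chord is in first inversion (figured bass 6/5).

E## diminished seventh, first inversion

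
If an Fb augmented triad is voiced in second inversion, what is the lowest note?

Fb augmented is Fb–Ab–C. Second inversion places the fifth in the bass: C.

C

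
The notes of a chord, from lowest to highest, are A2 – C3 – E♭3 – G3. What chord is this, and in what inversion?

The pitch classes A, C, Eb, G arrange in thirds as A–C–Eb–G: an A half-diminished seventh chord.
With the root (A) in the bass, the chord is in root position (figured bass 7).

A half-diminished seventh, root position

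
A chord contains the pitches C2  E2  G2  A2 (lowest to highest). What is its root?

C, E, G, A are the tones of an A minor seventh chord (A–C–E–G), making A the root.

A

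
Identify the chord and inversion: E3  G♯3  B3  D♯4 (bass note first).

E major seventh, root position

Reducing to letter names: E, G#, B, D#. These stack in thirds as E–G#–B–D# — an E major seventh chord.
With the root (E) in the bass, the chord is in root position (figured bass 7).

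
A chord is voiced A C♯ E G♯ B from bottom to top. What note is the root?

A

The distinct letter names are A, C#, E, G#, B. Arranged as a stack of thirds they read A–C#–E–G#–B, so A is the root (an A major ninth chord).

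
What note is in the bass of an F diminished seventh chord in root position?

F diminished seventh is F–Ab–Cb–Ebb. Root position places the root in the bass: F.

F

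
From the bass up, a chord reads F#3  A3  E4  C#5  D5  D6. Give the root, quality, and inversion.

D major ninth, first inversion

Reducing to letter names: F#, A, E, C#, D. These stack in thirds as D–F#–A–C#–E — a D major ninth chord.
With the third (F#) in the bass, the chord is in first inversion.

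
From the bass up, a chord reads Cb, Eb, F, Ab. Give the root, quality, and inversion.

The pitch classes Cb, Eb, F, Ab arrange in thirds as F–Ab–Cb–Eb: an F half-diminished seventh chord.
Cb is the fifth of F half-diminished seventh; fifth in the bass means second inversion (figured bass 4/3).

F half-diminished seventh, second inversion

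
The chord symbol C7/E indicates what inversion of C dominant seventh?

C7/E means C dominant seventh with E in the bass. E is the third of C dominant seventh (C–E–G–Bb), so this is first inversion.

first inversion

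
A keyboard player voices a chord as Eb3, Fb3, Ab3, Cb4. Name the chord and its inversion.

Fb major seventh, third inversion

Reducing to letter names: Eb, Fb, Ab, Cb. These stack in thirds as Fb–Ab–Cb–Eb — an Fb major seventh chord.
With the seventh (Eb) in the bass, the chord is in third inversion (figured bass 4/2).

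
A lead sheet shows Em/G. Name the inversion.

first inversion

Em/G means E minor with G in the bass. G is the third of E minor (E–G–B), so this is first inversion.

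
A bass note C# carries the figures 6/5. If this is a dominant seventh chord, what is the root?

A

The figures 6/5 mean the third of the chord is in the bass. If C# is the third of a dominant seventh chord, the root is A (chord tones A–C#–E–G).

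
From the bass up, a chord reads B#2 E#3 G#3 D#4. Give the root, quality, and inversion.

E# minor seventh, second inversion

The distinct note names are B#, E#, G#, D#. Stacked in thirds they read E#–G#–B#–D#, which is a minor seventh chord on E#.
The lowest note is B#, the fifth of the chord, so this is second inversion (figured bass 4/3).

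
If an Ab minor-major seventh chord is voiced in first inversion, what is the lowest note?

The third of Ab minor-major seventh (Ab–Cb–Eb–G) is Cb; that is the bass in first inversion.

Cb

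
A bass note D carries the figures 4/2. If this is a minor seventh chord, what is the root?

E

The figures 4/2 mean the seventh of the chord is in the bass. If D is the seventh of a minor seventh chord, the root is E (chord tones E–G–B–D).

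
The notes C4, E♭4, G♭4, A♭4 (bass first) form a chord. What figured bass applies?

The notes C, Eb, Gb, Ab stack in thirds as Ab–C–Eb–Gb — an Ab dominant seventh chord. The bass C is the third, so this is first inversion: figured 6/5.

6/5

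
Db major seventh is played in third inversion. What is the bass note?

In third inversion the seventh is lowest. For Db major seventh (Db–F–Ab–C) that is C.

C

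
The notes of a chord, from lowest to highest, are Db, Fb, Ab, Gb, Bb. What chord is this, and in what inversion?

Reducing to letter names: Db, Fb, Ab, Gb, Bb. These stack in thirds as Gb–Bb–Db–Fb–Ab — a Gb dominant ninth chord.
Db is the fifth of Gb dominant ninth; fifth in the bass means second inversion.

Gb dominant ninth, second inversion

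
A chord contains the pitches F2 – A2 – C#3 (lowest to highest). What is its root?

The distinct letter names are F, A, C#. Arranged as a stack of thirds they read F–A–C#, so F is the root (an F augmented triad).

F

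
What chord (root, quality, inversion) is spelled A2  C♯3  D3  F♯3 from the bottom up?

D major seventh, second inversion

The distinct note names are A, C#, D, F#. Stacked in thirds they read D–F#–A–C#, which is a major seventh chord on D.
With the fifth (A) in the bass, the chord is in second inversion (figured bass 4/3).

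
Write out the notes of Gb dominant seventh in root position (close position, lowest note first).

Gb, Bb, Db, Fb

Gb dominant seventh is Gb–Bb–Db–Fb. Root position puts the root (Gb) in the bass, with the remaining tones above: Gb, Bb, Db, Fb.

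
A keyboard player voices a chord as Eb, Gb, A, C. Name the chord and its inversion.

A diminished seventh, second inversion

Reducing to letter names: Eb, Gb, A, C. These stack in thirds as A–C–Eb–Gb — an A diminished seventh chord.
With the fifth (Eb) in the bass, the chord is in second inversion (figured bass 4/3).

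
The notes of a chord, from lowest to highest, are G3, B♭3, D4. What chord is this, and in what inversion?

The pitch classes G, Bb, D arrange in thirds as G–Bb–D: a G minor triad.
The lowest note is G, the root of the chord, so this is root position (figured bass 5/3).

G minor, root position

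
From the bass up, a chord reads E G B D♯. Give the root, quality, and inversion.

E minor-major seventh, root position

The distinct note names are E, G, B, D#. Stacked in thirds they read E–G–B–D#, which is a minor-major seventh chord on E.
The lowest note is E, the root of the chord, so this is root position (figured bass 7).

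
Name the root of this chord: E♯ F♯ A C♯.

F#

Reordering E#, F#, A, C# into stacked thirds gives F#–A–C#–E#; the bottom of that stack, F#, is the root.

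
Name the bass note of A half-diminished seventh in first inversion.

C

In first inversion the third is lowest. For A half-diminished seventh (A–C–Eb–G) that is C.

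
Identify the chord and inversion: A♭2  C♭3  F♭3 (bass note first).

Reducing to letter names: Ab, Cb, Fb. These stack in thirds as Fb–Ab–Cb — an Fb major triad.
Ab is the third of Fb major; third in the bass means first inversion (figured bass 6).

Fb major, first inversion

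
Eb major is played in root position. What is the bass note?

The root of Eb major (Eb–G–Bb) is Eb; that is the bass in root position.

Eb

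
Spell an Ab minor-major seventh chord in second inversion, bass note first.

Ab minor-major seventh is Ab–Cb–Eb–G. Second inversion puts the fifth (Eb) in the bass, with the remaining tones above: Eb, G, Ab, Cb.

Eb, G, Ab, Cb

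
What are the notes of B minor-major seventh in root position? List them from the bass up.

Spelling B minor-major seventh: B–D–F#–A#. In root position the root is bass, giving B, D, F#, A# from the bottom.

B, D, F#, A#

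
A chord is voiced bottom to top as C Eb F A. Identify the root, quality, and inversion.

Reducing to letter names: C, Eb, F, A. These stack in thirds as F–A–C–Eb — an F dominant seventh chord.
With the fifth (C) in the bass, the chord is in second inversion (figured bass 4/3).

F dominant seventh, second inversion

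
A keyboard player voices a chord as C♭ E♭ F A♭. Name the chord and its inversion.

Reducing to letter names: Cb, Eb, F, Ab. These stack in thirds as F–Ab–Cb–Eb — an F half-diminished seventh chord.
Cb is the fifth of F half-diminished seventh; fifth in the bass means second inversion (figured bass 4/3).

F half-diminished seventh, second inversion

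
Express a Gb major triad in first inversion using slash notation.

GbM/Bb

First inversion of Gb major has the third (Bb) in the bass. As a slash chord: GbM/Bb.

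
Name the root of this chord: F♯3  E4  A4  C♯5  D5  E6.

D

The distinct letter names are F#, E, A, C#, D. Arranged as a stack of thirds they read D–F#–A–C#–E, so D is the root (a D major ninth chord).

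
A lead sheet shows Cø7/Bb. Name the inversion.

third inversion

Cø7/Bb means C half-diminished seventh with Bb in the bass. Bb is the seventh of C half-diminished seventh (C–Eb–Gb–Bb), so this is third inversion.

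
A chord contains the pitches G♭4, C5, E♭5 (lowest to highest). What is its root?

C

Reordering Gb, C, Eb into stacked thirds gives C–Eb–Gb; the bottom of that stack, C, is the root.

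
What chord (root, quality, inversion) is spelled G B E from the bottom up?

The distinct note names are G, B, E. Stacked in thirds they read E–G–B, which is a minor triad on E.
The lowest note is G, the third of the chord, so this is first inversion (figured bass 6).

E minor, first inversion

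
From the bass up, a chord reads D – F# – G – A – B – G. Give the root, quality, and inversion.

G major ninth, second inversion

Reducing to letter names: D, F#, G, A, B. These stack in thirds as G–B–D–F#–A — a G major ninth chord.
The lowest note is D, the fifth of the chord, so this is second inversion.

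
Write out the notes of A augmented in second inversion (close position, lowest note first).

E#, A, C#

Spelling A augmented: A–C#–E#. In second inversion the fifth is bass, giving E#, A, C# from the bottom.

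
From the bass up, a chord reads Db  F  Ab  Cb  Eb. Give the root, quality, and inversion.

Db dominant ninth, root position

Reducing to letter names: Db, F, Ab, Cb, Eb. These stack in thirds as Db–F–Ab–Cb–Eb — a Db dominant ninth chord.
With the root (Db) in the bass, the chord is in root position.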